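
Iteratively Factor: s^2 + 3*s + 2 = (s + 2)*(s + 1)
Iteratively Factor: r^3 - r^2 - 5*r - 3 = (r + 1)*(r^2 - 2*r - 3) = (r + 1)^2*(r - 3)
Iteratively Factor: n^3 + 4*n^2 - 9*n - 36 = (n + 3)*(n^2 + n - 12) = (n - 3)*(n + 3)*(n + 4)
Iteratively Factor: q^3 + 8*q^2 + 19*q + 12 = (q + 1)*(q^2 + 7*q + 12) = (q + 1)*(q + 3)*(q + 4)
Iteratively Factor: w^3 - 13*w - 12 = (w + 1)*(w^2 - w - 12) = (w - 4)*(w + 1)*(w + 3)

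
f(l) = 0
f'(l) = 0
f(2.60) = 0.00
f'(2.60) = 0.00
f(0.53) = 0.00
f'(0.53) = 0.00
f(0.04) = 0.00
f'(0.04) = 0.00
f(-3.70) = 0.00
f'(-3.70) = 0.00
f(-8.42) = 0.00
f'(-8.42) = 0.00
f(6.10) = 0.00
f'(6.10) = 0.00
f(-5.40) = 0.00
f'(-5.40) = 0.00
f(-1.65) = 0.00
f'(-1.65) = 0.00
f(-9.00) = 0.00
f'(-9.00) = 0.00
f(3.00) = 0.00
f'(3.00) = 0.00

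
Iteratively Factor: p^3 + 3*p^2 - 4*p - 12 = (p - 2)*(p^2 + 5*p + 6) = (p - 2)*(p + 3)*(p + 2)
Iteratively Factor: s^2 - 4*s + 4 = (s - 2)*(s - 2)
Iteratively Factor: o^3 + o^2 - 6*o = (o + 3)*(o^2 - 2*o) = (o - 2)*(o + 3)*(o)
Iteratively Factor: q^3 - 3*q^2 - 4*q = (q)*(q^2 - 3*q - 4) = q*(q - 4)*(q + 1)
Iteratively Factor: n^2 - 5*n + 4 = (n - 4)*(n - 1)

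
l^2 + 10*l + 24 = (l + 4)*(l + 6)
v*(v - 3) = v^2 - 3*v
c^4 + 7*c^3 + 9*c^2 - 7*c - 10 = (c - 1)*(c + 1)*(c + 2)*(c + 5)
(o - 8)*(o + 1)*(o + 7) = o^3 - 57*o - 56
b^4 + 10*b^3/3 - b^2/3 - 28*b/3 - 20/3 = (b - 5/3)*(b + 1)*(b + 2)^2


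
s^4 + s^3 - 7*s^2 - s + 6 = (s - 2)*(s - 1)*(s + 1)*(s + 3)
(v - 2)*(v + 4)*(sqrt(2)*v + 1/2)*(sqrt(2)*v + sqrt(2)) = 2*v^4 + sqrt(2)*v^3/2 + 6*v^3 - 12*v^2 + 3*sqrt(2)*v^2/2 - 16*v - 3*sqrt(2)*v - 4*sqrt(2)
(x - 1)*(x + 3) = x^2 + 2*x - 3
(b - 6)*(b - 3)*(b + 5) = b^3 - 4*b^2 - 27*b + 90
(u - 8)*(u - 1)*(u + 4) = u^3 - 5*u^2 - 28*u + 32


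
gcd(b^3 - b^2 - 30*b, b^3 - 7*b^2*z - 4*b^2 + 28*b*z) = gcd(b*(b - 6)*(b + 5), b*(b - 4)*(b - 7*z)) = b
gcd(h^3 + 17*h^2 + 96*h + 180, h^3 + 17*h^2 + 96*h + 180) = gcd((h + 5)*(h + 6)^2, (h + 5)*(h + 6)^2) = h^3 + 17*h^2 + 96*h + 180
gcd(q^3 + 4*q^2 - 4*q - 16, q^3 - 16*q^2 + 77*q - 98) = q - 2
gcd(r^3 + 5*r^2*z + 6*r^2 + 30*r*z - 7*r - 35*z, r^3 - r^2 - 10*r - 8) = 1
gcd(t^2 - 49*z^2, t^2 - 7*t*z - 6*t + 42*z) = -t + 7*z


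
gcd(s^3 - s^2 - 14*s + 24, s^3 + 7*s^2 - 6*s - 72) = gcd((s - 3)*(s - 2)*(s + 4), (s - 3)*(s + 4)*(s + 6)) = s^2 + s - 12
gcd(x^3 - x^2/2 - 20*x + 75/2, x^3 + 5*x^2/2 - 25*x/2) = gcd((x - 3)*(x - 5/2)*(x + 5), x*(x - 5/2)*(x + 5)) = x^2 + 5*x/2 - 25/2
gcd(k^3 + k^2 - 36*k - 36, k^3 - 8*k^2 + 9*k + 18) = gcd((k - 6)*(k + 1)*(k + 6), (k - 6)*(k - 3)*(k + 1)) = k^2 - 5*k - 6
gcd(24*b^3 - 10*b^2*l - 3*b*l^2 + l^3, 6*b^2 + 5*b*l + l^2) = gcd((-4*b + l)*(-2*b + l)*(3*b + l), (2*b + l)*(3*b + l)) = 3*b + l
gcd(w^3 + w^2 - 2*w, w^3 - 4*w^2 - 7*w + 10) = w^2 + w - 2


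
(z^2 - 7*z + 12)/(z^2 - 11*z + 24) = (z - 4)/(z - 8)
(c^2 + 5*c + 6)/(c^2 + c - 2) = (c + 3)/(c - 1)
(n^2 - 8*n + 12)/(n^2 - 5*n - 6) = (n - 2)/(n + 1)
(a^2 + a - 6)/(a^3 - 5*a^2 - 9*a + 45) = (a - 2)/(a^2 - 8*a + 15)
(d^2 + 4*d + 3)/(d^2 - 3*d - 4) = (d + 3)/(d - 4)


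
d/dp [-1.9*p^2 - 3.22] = -3.8*p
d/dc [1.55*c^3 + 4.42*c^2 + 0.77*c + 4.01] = 4.65*c^2 + 8.84*c + 0.77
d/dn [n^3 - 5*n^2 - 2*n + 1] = 3*n^2 - 10*n - 2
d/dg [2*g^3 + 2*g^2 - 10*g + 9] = 6*g^2 + 4*g - 10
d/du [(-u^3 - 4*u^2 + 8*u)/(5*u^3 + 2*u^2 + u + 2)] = 2*(9*u^4 - 41*u^3 - 13*u^2 - 8*u + 8)/(25*u^6 + 20*u^5 + 14*u^4 + 24*u^3 + 9*u^2 + 4*u + 4)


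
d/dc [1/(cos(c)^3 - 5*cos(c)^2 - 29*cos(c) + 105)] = (3*cos(c)^2 - 10*cos(c) - 29)*sin(c)/(cos(c)^3 - 5*cos(c)^2 - 29*cos(c) + 105)^2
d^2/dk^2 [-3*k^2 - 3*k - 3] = -6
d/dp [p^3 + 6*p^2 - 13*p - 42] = 3*p^2 + 12*p - 13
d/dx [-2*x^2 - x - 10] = -4*x - 1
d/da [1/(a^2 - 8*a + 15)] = 2*(4 - a)/(a^2 - 8*a + 15)^2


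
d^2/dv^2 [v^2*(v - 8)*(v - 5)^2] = 20*v^3 - 216*v^2 + 630*v - 400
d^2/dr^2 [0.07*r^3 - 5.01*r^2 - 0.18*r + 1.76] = 0.42*r - 10.02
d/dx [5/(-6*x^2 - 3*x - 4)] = 15*(4*x + 1)/(6*x^2 + 3*x + 4)^2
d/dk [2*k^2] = 4*k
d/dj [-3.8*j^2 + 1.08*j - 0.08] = 1.08 - 7.6*j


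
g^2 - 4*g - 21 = (g - 7)*(g + 3)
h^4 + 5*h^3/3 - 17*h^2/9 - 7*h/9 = h*(h - 1)*(h + 1/3)*(h + 7/3)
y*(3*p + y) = 3*p*y + y^2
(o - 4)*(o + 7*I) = o^2 - 4*o + 7*I*o - 28*I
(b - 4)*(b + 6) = b^2 + 2*b - 24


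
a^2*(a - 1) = a^3 - a^2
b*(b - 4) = b^2 - 4*b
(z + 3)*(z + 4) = z^2 + 7*z + 12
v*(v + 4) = v^2 + 4*v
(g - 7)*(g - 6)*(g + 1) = g^3 - 12*g^2 + 29*g + 42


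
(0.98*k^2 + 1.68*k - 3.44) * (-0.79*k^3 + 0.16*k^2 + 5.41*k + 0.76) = -0.7742*k^5 - 1.1704*k^4 + 8.2882*k^3 + 9.2832*k^2 - 17.3336*k - 2.6144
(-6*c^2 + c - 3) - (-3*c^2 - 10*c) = -3*c^2 + 11*c - 3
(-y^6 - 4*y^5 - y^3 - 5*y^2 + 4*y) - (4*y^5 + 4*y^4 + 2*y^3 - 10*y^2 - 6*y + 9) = -y^6 - 8*y^5 - 4*y^4 - 3*y^3 + 5*y^2 + 10*y - 9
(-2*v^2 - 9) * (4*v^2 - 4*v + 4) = -8*v^4 + 8*v^3 - 44*v^2 + 36*v - 36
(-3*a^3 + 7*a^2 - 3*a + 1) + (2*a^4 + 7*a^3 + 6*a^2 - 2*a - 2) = 2*a^4 + 4*a^3 + 13*a^2 - 5*a - 1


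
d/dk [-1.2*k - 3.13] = -1.20000000000000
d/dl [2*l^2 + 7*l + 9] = 4*l + 7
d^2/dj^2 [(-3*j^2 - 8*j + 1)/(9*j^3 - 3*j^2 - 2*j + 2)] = 2*(-243*j^6 - 1944*j^5 + 972*j^4 - 36*j^3 + 783*j^2 - 180*j - 34)/(729*j^9 - 729*j^8 - 243*j^7 + 783*j^6 - 270*j^5 - 198*j^4 + 172*j^3 - 12*j^2 - 24*j + 8)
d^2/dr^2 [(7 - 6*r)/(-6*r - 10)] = -153/(3*r + 5)^3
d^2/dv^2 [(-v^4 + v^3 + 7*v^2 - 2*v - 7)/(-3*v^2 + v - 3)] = 2*(9*v^6 - 9*v^5 + 30*v^4 - 19*v^3 + 441*v^2 - 144*v - 113)/(27*v^6 - 27*v^5 + 90*v^4 - 55*v^3 + 90*v^2 - 27*v + 27)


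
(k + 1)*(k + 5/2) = k^2 + 7*k/2 + 5/2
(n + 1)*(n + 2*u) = n^2 + 2*n*u + n + 2*u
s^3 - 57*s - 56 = (s - 8)*(s + 1)*(s + 7)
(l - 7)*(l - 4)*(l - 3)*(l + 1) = l^4 - 13*l^3 + 47*l^2 - 23*l - 84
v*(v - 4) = v^2 - 4*v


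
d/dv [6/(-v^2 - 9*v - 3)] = 6*(2*v + 9)/(v^2 + 9*v + 3)^2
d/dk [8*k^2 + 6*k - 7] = 16*k + 6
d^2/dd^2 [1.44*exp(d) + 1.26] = 1.44*exp(d)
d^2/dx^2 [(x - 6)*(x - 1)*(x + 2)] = 6*x - 10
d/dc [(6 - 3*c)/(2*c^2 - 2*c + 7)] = 3*(2*c^2 - 8*c - 3)/(4*c^4 - 8*c^3 + 32*c^2 - 28*c + 49)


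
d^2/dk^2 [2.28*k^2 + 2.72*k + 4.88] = 4.56000000000000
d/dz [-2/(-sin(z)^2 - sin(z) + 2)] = -2*(2*sin(z) + 1)*cos(z)/(sin(z)^2 + sin(z) - 2)^2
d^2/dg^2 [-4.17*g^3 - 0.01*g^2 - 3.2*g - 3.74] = -25.02*g - 0.02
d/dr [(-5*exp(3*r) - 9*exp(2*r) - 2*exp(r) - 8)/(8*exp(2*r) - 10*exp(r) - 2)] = (-10*exp(4*r) + 25*exp(3*r) + 34*exp(2*r) + 41*exp(r) - 19)*exp(r)/(16*exp(4*r) - 40*exp(3*r) + 17*exp(2*r) + 10*exp(r) + 1)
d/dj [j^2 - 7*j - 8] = 2*j - 7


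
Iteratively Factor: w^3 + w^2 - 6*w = (w)*(w^2 + w - 6) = w*(w + 3)*(w - 2)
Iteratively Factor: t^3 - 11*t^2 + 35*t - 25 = (t - 5)*(t^2 - 6*t + 5) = (t - 5)*(t - 1)*(t - 5)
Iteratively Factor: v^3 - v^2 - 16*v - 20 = (v - 5)*(v^2 + 4*v + 4) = (v - 5)*(v + 2)*(v + 2)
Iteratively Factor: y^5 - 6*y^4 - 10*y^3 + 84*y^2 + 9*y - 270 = (y - 3)*(y^4 - 3*y^3 - 19*y^2 + 27*y + 90) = (y - 3)^2*(y^3 - 19*y - 30) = (y - 3)^2*(y + 3)*(y^2 - 3*y - 10) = (y - 5)*(y - 3)^2*(y + 3)*(y + 2)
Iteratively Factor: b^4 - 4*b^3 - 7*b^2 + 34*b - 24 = (b - 2)*(b^3 - 2*b^2 - 11*b + 12) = (b - 4)*(b - 2)*(b^2 + 2*b - 3) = (b - 4)*(b - 2)*(b + 3)*(b - 1)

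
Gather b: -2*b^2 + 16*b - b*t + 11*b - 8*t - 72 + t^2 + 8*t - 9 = -2*b^2 + b*(27 - t) + t^2 - 81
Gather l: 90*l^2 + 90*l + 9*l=90*l^2 + 99*l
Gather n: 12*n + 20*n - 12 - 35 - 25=32*n - 72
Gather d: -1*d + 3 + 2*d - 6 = d - 3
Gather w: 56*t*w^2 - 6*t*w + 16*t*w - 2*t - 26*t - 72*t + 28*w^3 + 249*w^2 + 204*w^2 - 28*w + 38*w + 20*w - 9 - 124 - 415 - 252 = -100*t + 28*w^3 + w^2*(56*t + 453) + w*(10*t + 30) - 800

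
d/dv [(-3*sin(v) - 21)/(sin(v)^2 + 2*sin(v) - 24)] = 3*(sin(v)^2 + 14*sin(v) + 38)*cos(v)/(sin(v)^2 + 2*sin(v) - 24)^2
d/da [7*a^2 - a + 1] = 14*a - 1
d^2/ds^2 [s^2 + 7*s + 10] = 2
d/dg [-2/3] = 0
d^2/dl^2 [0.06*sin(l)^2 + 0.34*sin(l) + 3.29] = -0.34*sin(l) + 0.12*cos(2*l)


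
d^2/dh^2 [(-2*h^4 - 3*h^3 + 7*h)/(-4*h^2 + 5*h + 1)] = 2*(32*h^6 - 120*h^5 + 126*h^4 + 55*h^3 + 57*h^2 - 75*h + 35)/(64*h^6 - 240*h^5 + 252*h^4 - 5*h^3 - 63*h^2 - 15*h - 1)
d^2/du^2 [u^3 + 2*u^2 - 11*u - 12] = 6*u + 4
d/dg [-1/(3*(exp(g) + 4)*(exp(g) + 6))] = 2*(exp(g) + 5)*exp(g)/(3*(exp(g) + 4)^2*(exp(g) + 6)^2)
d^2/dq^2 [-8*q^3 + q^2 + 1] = 2 - 48*q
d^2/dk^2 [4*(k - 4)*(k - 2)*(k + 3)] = 24*k - 24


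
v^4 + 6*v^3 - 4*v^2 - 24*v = v*(v - 2)*(v + 2)*(v + 6)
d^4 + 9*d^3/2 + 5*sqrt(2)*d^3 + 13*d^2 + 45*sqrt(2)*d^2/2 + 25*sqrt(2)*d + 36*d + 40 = (d + 2)*(d + 5/2)*(d + sqrt(2))*(d + 4*sqrt(2))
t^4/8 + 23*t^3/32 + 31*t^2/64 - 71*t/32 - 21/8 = (t/4 + 1)*(t/2 + 1)*(t - 7/4)*(t + 3/2)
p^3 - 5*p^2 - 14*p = p*(p - 7)*(p + 2)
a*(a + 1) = a^2 + a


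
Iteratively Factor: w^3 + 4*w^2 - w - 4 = (w + 1)*(w^2 + 3*w - 4) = (w + 1)*(w + 4)*(w - 1)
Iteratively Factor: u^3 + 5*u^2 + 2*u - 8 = (u + 4)*(u^2 + u - 2) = (u + 2)*(u + 4)*(u - 1)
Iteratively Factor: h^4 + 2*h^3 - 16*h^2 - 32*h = (h - 4)*(h^3 + 6*h^2 + 8*h) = (h - 4)*(h + 2)*(h^2 + 4*h) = h*(h - 4)*(h + 2)*(h + 4)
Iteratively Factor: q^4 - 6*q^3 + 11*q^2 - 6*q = (q)*(q^3 - 6*q^2 + 11*q - 6) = q*(q - 1)*(q^2 - 5*q + 6) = q*(q - 3)*(q - 1)*(q - 2)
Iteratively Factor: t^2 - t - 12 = (t - 4)*(t + 3)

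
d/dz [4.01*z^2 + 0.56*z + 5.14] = 8.02*z + 0.56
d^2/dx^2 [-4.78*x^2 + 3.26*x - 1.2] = -9.56000000000000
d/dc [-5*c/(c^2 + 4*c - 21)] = 5*(c^2 + 21)/(c^4 + 8*c^3 - 26*c^2 - 168*c + 441)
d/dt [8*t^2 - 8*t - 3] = 16*t - 8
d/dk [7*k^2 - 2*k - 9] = 14*k - 2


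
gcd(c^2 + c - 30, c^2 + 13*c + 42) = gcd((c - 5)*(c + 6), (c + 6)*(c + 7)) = c + 6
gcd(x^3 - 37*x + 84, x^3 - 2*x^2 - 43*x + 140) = x^2 + 3*x - 28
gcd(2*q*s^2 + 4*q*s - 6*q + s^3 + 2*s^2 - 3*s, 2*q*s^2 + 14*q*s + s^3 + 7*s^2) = 2*q + s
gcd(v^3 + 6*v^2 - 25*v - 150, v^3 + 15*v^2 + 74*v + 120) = v^2 + 11*v + 30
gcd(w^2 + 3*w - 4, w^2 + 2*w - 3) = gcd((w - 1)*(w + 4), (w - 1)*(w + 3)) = w - 1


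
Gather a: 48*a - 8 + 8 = 48*a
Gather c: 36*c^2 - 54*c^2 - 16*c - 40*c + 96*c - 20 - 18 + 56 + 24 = -18*c^2 + 40*c + 42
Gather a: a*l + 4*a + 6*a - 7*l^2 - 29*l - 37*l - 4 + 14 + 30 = a*(l + 10) - 7*l^2 - 66*l + 40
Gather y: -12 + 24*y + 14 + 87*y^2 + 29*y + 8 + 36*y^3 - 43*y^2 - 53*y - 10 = 36*y^3 + 44*y^2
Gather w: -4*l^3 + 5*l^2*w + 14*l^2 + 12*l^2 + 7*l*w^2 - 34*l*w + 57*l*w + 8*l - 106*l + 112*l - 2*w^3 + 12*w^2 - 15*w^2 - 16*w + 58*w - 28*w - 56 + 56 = -4*l^3 + 26*l^2 + 14*l - 2*w^3 + w^2*(7*l - 3) + w*(5*l^2 + 23*l + 14)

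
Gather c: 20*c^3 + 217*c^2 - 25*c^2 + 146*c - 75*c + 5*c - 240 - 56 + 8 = 20*c^3 + 192*c^2 + 76*c - 288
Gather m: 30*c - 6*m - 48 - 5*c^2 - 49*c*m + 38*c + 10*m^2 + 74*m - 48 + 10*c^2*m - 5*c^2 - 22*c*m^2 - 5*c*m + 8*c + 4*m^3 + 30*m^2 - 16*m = -10*c^2 + 76*c + 4*m^3 + m^2*(40 - 22*c) + m*(10*c^2 - 54*c + 52) - 96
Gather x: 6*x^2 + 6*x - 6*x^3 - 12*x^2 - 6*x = -6*x^3 - 6*x^2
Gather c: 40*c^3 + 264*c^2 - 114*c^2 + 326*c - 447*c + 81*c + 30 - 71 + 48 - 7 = 40*c^3 + 150*c^2 - 40*c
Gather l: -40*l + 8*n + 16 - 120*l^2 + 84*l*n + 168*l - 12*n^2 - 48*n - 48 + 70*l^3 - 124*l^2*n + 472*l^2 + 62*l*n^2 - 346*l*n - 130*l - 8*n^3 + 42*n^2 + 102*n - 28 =70*l^3 + l^2*(352 - 124*n) + l*(62*n^2 - 262*n - 2) - 8*n^3 + 30*n^2 + 62*n - 60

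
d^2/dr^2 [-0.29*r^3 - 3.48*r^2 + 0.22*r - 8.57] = -1.74*r - 6.96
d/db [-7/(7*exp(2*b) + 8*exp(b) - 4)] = (98*exp(b) + 56)*exp(b)/(7*exp(2*b) + 8*exp(b) - 4)^2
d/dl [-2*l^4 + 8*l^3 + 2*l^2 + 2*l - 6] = -8*l^3 + 24*l^2 + 4*l + 2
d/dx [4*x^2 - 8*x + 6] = 8*x - 8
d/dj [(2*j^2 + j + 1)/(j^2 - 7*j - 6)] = (-15*j^2 - 26*j + 1)/(j^4 - 14*j^3 + 37*j^2 + 84*j + 36)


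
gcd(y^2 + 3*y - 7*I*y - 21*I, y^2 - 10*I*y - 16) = 1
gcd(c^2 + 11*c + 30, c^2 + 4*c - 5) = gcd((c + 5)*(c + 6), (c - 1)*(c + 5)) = c + 5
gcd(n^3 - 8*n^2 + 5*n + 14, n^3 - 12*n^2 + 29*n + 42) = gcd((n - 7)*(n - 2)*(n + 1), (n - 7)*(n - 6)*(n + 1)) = n^2 - 6*n - 7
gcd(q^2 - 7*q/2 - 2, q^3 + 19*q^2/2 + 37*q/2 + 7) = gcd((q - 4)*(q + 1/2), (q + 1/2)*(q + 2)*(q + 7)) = q + 1/2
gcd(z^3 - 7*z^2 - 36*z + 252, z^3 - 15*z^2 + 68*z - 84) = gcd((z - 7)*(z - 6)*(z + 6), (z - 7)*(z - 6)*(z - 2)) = z^2 - 13*z + 42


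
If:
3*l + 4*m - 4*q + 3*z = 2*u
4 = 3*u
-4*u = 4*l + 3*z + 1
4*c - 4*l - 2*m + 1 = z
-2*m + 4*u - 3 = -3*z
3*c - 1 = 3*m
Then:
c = -9/5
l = 1/15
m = -32/15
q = -22/5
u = 4/3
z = -11/5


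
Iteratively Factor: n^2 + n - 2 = (n - 1)*(n + 2)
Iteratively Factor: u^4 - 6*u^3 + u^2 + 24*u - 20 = (u - 2)*(u^3 - 4*u^2 - 7*u + 10) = (u - 5)*(u - 2)*(u^2 + u - 2) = (u - 5)*(u - 2)*(u + 2)*(u - 1)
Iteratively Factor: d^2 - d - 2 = (d + 1)*(d - 2)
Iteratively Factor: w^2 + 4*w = (w + 4)*(w)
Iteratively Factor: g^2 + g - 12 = (g - 3)*(g + 4)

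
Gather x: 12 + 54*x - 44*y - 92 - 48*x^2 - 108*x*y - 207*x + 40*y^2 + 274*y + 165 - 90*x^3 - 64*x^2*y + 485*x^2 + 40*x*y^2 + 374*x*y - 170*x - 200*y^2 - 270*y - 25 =-90*x^3 + x^2*(437 - 64*y) + x*(40*y^2 + 266*y - 323) - 160*y^2 - 40*y + 60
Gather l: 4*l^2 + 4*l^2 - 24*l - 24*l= 8*l^2 - 48*l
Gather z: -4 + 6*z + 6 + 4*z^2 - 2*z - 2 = 4*z^2 + 4*z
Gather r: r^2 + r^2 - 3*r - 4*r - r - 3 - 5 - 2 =2*r^2 - 8*r - 10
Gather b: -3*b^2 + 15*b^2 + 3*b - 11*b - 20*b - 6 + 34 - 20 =12*b^2 - 28*b + 8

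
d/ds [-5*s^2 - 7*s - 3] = -10*s - 7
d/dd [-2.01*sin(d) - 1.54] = -2.01*cos(d)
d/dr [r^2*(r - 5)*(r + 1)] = 2*r*(2*r^2 - 6*r - 5)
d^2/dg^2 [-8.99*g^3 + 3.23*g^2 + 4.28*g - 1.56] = 6.46 - 53.94*g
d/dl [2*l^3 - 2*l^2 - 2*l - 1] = 6*l^2 - 4*l - 2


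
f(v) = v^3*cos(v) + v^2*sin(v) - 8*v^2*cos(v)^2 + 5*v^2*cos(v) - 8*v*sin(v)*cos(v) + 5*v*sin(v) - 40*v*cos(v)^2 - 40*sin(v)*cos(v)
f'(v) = -v^3*sin(v) + 16*v^2*sin(v)*cos(v) - 5*v^2*sin(v) + 4*v^2*cos(v) + 8*v*sin(v)^2 + 80*v*sin(v)*cos(v) + 2*v*sin(v) - 24*v*cos(v)^2 + 15*v*cos(v) + 40*sin(v)^2 - 8*sin(v)*cos(v) + 5*sin(v) - 80*cos(v)^2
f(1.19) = -15.13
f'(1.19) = 73.04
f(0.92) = -31.45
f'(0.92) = 42.53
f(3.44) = -335.16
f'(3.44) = -83.08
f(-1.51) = 7.59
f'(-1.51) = 38.40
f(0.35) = -25.75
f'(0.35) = -58.78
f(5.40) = 8.90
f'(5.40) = -123.96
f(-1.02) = 28.72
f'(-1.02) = 35.62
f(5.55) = -14.37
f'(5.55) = -181.69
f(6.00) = -101.38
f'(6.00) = -150.23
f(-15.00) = 958.73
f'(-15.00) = -650.23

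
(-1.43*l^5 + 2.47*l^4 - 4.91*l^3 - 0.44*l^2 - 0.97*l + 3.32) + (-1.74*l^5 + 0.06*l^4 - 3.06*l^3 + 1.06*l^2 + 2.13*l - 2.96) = -3.17*l^5 + 2.53*l^4 - 7.97*l^3 + 0.62*l^2 + 1.16*l + 0.36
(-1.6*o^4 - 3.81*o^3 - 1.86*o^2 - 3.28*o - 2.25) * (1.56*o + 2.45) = -2.496*o^5 - 9.8636*o^4 - 12.2361*o^3 - 9.6738*o^2 - 11.546*o - 5.5125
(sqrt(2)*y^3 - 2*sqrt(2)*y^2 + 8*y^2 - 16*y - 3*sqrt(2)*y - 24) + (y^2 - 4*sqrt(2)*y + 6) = sqrt(2)*y^3 - 2*sqrt(2)*y^2 + 9*y^2 - 16*y - 7*sqrt(2)*y - 18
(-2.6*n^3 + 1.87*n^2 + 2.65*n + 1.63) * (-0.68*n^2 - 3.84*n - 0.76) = 1.768*n^5 + 8.7124*n^4 - 7.0068*n^3 - 12.7056*n^2 - 8.2732*n - 1.2388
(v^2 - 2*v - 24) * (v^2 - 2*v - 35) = v^4 - 4*v^3 - 55*v^2 + 118*v + 840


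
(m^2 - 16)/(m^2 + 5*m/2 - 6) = 2*(m - 4)/(2*m - 3)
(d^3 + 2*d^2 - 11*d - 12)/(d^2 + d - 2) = (d^3 + 2*d^2 - 11*d - 12)/(d^2 + d - 2)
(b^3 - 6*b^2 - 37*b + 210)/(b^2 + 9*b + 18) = (b^2 - 12*b + 35)/(b + 3)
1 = 1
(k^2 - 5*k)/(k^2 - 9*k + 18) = k*(k - 5)/(k^2 - 9*k + 18)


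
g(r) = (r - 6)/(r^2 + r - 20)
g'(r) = (-2*r - 1)*(r - 6)/(r^2 + r - 20)^2 + 1/(r^2 + r - 20) = (r^2 + r - (r - 6)*(2*r + 1) - 20)/(r^2 + r - 20)^2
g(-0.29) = 0.31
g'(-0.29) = -0.04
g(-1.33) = 0.37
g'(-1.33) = -0.08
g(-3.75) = 1.01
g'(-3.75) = -0.78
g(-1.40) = 0.38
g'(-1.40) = -0.09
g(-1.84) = 0.42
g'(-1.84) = -0.12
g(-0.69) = 0.33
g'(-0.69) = -0.06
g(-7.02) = -0.58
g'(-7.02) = -0.30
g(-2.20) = 0.47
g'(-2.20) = -0.15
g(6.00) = 0.00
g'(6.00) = 0.05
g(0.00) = 0.30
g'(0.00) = -0.04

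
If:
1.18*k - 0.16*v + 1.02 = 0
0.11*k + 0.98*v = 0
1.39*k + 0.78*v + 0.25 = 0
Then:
No Solution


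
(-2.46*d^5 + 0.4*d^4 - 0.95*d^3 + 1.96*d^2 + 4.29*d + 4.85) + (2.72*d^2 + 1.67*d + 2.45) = -2.46*d^5 + 0.4*d^4 - 0.95*d^3 + 4.68*d^2 + 5.96*d + 7.3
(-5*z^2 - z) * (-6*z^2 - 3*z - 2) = 30*z^4 + 21*z^3 + 13*z^2 + 2*z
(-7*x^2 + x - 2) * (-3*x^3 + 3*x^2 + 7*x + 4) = 21*x^5 - 24*x^4 - 40*x^3 - 27*x^2 - 10*x - 8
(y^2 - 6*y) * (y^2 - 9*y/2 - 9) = y^4 - 21*y^3/2 + 18*y^2 + 54*y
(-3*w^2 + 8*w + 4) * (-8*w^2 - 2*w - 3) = 24*w^4 - 58*w^3 - 39*w^2 - 32*w - 12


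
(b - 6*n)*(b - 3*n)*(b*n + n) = b^3*n - 9*b^2*n^2 + b^2*n + 18*b*n^3 - 9*b*n^2 + 18*n^3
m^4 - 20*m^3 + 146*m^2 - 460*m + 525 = (m - 7)*(m - 5)^2*(m - 3)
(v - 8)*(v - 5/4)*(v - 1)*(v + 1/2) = v^4 - 39*v^3/4 + 113*v^2/8 - 3*v/8 - 5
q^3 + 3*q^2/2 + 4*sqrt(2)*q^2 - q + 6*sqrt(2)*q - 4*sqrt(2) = (q - 1/2)*(q + 2)*(q + 4*sqrt(2))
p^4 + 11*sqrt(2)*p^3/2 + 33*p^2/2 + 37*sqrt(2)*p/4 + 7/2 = (p + sqrt(2)/2)^2*(p + sqrt(2))*(p + 7*sqrt(2)/2)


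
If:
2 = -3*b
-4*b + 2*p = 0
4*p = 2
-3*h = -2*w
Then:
No Solution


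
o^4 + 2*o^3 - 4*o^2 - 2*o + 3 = (o - 1)^2*(o + 1)*(o + 3)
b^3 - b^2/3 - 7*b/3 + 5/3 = (b - 1)^2*(b + 5/3)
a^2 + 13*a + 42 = (a + 6)*(a + 7)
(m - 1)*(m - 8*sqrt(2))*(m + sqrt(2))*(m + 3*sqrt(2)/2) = m^4 - 11*sqrt(2)*m^3/2 - m^3 - 37*m^2 + 11*sqrt(2)*m^2/2 - 24*sqrt(2)*m + 37*m + 24*sqrt(2)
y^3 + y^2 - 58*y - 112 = (y - 8)*(y + 2)*(y + 7)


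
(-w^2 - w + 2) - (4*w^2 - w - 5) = 7 - 5*w^2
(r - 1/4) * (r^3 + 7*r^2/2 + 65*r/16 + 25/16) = r^4 + 13*r^3/4 + 51*r^2/16 + 35*r/64 - 25/64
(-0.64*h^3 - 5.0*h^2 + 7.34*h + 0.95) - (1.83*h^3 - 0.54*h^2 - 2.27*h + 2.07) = -2.47*h^3 - 4.46*h^2 + 9.61*h - 1.12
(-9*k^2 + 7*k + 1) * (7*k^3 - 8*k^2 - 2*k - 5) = -63*k^5 + 121*k^4 - 31*k^3 + 23*k^2 - 37*k - 5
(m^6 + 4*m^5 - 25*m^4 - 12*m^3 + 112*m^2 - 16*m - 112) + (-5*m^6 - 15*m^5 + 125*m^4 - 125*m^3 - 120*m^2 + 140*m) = -4*m^6 - 11*m^5 + 100*m^4 - 137*m^3 - 8*m^2 + 124*m - 112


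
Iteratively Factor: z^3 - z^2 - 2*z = (z)*(z^2 - z - 2) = z*(z + 1)*(z - 2)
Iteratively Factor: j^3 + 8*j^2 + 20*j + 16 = (j + 2)*(j^2 + 6*j + 8) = (j + 2)*(j + 4)*(j + 2)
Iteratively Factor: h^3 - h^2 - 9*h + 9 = (h - 1)*(h^2 - 9) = (h - 3)*(h - 1)*(h + 3)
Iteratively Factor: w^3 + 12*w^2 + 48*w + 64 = (w + 4)*(w^2 + 8*w + 16) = (w + 4)^2*(w + 4)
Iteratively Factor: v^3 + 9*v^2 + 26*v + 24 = (v + 3)*(v^2 + 6*v + 8) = (v + 2)*(v + 3)*(v + 4)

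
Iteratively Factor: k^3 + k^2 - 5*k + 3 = (k - 1)*(k^2 + 2*k - 3) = (k - 1)*(k + 3)*(k - 1)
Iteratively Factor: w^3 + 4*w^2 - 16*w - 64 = (w - 4)*(w^2 + 8*w + 16) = (w - 4)*(w + 4)*(w + 4)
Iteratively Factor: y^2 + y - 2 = (y - 1)*(y + 2)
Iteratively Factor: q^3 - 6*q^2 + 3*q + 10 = (q - 2)*(q^2 - 4*q - 5) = (q - 2)*(q + 1)*(q - 5)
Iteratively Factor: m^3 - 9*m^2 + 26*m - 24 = (m - 2)*(m^2 - 7*m + 12) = (m - 4)*(m - 2)*(m - 3)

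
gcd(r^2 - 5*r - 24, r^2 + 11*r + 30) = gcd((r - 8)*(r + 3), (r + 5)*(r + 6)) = 1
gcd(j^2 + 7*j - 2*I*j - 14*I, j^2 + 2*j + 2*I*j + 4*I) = 1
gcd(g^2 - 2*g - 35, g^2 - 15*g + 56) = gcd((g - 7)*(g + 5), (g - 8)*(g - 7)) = g - 7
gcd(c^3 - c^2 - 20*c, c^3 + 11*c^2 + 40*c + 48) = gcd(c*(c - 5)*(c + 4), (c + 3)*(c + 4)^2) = c + 4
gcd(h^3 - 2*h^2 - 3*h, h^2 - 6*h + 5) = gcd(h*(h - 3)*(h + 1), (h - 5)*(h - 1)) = 1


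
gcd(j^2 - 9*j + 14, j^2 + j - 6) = j - 2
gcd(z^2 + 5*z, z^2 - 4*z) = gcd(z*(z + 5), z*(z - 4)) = z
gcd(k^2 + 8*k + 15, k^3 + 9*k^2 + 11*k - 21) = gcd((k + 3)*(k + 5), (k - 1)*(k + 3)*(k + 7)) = k + 3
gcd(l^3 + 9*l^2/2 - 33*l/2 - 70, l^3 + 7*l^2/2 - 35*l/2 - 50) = l^2 + l - 20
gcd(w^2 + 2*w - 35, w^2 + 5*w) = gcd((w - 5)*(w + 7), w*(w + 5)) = 1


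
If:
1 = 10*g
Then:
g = 1/10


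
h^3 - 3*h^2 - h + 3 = (h - 3)*(h - 1)*(h + 1)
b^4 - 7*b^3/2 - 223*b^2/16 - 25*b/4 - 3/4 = (b - 6)*(b + 1/4)^2*(b + 2)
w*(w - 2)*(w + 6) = w^3 + 4*w^2 - 12*w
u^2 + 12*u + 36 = (u + 6)^2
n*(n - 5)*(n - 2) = n^3 - 7*n^2 + 10*n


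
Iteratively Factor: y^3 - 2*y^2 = (y)*(y^2 - 2*y) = y^2*(y - 2)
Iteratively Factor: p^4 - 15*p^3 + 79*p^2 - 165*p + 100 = (p - 5)*(p^3 - 10*p^2 + 29*p - 20) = (p - 5)^2*(p^2 - 5*p + 4) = (p - 5)^2*(p - 4)*(p - 1)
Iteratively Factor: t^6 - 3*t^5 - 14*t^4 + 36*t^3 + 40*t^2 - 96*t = (t - 4)*(t^5 + t^4 - 10*t^3 - 4*t^2 + 24*t) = (t - 4)*(t - 2)*(t^4 + 3*t^3 - 4*t^2 - 12*t) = t*(t - 4)*(t - 2)*(t^3 + 3*t^2 - 4*t - 12) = t*(t - 4)*(t - 2)*(t + 3)*(t^2 - 4) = t*(t - 4)*(t - 2)^2*(t + 3)*(t + 2)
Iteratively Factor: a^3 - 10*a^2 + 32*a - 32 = (a - 4)*(a^2 - 6*a + 8) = (a - 4)*(a - 2)*(a - 4)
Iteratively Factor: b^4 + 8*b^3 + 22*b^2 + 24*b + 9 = (b + 3)*(b^3 + 5*b^2 + 7*b + 3) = (b + 3)^2*(b^2 + 2*b + 1) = (b + 1)*(b + 3)^2*(b + 1)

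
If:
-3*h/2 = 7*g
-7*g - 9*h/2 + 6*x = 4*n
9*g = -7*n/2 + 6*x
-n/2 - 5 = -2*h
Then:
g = -15/97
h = 70/97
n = -690/97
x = -425/97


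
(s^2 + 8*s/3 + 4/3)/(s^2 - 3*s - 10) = (s + 2/3)/(s - 5)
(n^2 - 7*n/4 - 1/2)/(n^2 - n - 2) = (n + 1/4)/(n + 1)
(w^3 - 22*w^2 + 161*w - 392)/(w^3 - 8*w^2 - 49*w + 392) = (w - 7)/(w + 7)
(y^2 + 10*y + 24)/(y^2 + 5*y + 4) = (y + 6)/(y + 1)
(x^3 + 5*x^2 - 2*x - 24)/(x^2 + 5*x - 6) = (x^3 + 5*x^2 - 2*x - 24)/(x^2 + 5*x - 6)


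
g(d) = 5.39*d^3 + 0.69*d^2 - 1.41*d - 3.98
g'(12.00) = 2343.63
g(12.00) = 9392.38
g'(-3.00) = 139.98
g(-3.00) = -139.07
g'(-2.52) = 97.80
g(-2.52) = -82.30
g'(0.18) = -0.64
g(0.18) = -4.18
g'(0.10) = -1.11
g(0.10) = -4.11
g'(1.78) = 52.28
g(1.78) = 26.09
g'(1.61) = 42.73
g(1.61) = 18.03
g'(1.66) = 45.44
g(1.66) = 20.24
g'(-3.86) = 234.19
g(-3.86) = -298.25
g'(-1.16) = 18.75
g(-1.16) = -9.83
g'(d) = 16.17*d^2 + 1.38*d - 1.41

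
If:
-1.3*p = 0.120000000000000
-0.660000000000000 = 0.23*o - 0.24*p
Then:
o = -2.97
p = -0.09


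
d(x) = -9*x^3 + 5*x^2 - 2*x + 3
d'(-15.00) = -6227.00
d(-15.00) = 31533.00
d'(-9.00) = -2279.00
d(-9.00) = 6987.00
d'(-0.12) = -3.59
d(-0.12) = 3.33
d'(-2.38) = -178.74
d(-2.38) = 157.41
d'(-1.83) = -110.72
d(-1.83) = 78.56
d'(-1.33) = -63.06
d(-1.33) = 35.68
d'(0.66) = -7.16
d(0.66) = 1.27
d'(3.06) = -224.22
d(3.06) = -214.18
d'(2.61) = -159.83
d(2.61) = -128.18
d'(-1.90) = -118.47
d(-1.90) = 86.58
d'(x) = -27*x^2 + 10*x - 2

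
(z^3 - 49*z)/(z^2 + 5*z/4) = 4*(z^2 - 49)/(4*z + 5)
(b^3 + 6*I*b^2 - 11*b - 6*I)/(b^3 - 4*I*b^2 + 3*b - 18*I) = (b^2 + 4*I*b - 3)/(b^2 - 6*I*b - 9)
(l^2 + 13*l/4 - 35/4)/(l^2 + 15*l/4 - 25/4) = (4*l - 7)/(4*l - 5)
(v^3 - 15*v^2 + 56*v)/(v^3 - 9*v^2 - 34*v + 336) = v/(v + 6)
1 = 1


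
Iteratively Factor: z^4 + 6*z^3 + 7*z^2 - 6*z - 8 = (z + 2)*(z^3 + 4*z^2 - z - 4) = (z - 1)*(z + 2)*(z^2 + 5*z + 4) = (z - 1)*(z + 1)*(z + 2)*(z + 4)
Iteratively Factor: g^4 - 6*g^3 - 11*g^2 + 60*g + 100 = (g + 2)*(g^3 - 8*g^2 + 5*g + 50) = (g - 5)*(g + 2)*(g^2 - 3*g - 10) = (g - 5)^2*(g + 2)*(g + 2)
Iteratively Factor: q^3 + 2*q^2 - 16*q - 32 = (q + 4)*(q^2 - 2*q - 8) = (q + 2)*(q + 4)*(q - 4)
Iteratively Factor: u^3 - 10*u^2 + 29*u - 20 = (u - 1)*(u^2 - 9*u + 20) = (u - 5)*(u - 1)*(u - 4)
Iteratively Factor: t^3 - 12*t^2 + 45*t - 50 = (t - 5)*(t^2 - 7*t + 10) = (t - 5)^2*(t - 2)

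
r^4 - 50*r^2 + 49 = (r - 7)*(r - 1)*(r + 1)*(r + 7)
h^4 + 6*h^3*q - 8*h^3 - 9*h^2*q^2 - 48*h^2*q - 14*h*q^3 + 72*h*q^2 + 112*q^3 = (h - 8)*(h - 2*q)*(h + q)*(h + 7*q)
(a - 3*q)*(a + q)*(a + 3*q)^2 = a^4 + 4*a^3*q - 6*a^2*q^2 - 36*a*q^3 - 27*q^4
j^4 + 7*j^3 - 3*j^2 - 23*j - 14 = (j - 2)*(j + 1)^2*(j + 7)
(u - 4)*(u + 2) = u^2 - 2*u - 8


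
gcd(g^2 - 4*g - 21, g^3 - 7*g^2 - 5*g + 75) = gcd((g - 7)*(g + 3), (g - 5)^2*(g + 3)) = g + 3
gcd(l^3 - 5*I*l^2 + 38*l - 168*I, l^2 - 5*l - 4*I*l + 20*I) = l - 4*I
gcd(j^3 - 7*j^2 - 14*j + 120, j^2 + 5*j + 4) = j + 4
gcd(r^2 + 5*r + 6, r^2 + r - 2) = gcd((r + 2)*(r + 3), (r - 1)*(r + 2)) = r + 2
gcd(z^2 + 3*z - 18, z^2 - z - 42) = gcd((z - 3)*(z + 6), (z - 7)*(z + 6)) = z + 6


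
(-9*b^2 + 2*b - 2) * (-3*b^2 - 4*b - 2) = 27*b^4 + 30*b^3 + 16*b^2 + 4*b + 4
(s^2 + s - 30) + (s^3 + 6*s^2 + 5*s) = s^3 + 7*s^2 + 6*s - 30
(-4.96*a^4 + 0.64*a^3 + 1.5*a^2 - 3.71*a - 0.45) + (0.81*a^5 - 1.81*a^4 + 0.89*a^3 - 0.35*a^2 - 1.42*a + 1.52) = 0.81*a^5 - 6.77*a^4 + 1.53*a^3 + 1.15*a^2 - 5.13*a + 1.07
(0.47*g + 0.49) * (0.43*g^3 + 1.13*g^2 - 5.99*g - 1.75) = 0.2021*g^4 + 0.7418*g^3 - 2.2616*g^2 - 3.7576*g - 0.8575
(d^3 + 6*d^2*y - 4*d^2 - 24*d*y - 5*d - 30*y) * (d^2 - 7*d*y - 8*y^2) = d^5 - d^4*y - 4*d^4 - 50*d^3*y^2 + 4*d^3*y - 5*d^3 - 48*d^2*y^3 + 200*d^2*y^2 + 5*d^2*y + 192*d*y^3 + 250*d*y^2 + 240*y^3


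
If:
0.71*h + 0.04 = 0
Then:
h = -0.06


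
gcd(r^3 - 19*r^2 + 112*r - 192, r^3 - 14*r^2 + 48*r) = r - 8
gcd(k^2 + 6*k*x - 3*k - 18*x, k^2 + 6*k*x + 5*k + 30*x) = k + 6*x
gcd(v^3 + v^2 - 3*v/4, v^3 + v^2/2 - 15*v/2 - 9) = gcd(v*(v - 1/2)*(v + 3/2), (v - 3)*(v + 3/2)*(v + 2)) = v + 3/2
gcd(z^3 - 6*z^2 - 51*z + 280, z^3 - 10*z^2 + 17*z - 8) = z - 8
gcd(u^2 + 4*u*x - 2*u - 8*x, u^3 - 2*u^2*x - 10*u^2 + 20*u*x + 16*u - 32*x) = u - 2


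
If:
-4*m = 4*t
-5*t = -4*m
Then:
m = 0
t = 0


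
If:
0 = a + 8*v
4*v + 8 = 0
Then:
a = 16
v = -2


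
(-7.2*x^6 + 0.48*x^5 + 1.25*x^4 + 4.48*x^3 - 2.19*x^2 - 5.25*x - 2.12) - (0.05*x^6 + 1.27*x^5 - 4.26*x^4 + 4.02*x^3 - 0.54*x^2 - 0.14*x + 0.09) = -7.25*x^6 - 0.79*x^5 + 5.51*x^4 + 0.460000000000001*x^3 - 1.65*x^2 - 5.11*x - 2.21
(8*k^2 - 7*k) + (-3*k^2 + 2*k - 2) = 5*k^2 - 5*k - 2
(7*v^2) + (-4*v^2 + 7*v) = 3*v^2 + 7*v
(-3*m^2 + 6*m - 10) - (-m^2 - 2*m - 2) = -2*m^2 + 8*m - 8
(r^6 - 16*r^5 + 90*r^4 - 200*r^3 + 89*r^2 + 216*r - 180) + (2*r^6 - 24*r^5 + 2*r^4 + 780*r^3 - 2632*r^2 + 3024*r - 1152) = 3*r^6 - 40*r^5 + 92*r^4 + 580*r^3 - 2543*r^2 + 3240*r - 1332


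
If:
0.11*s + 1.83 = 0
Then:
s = -16.64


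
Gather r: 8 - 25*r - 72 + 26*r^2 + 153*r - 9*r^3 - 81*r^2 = -9*r^3 - 55*r^2 + 128*r - 64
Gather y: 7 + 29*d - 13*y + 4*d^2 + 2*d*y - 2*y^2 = 4*d^2 + 29*d - 2*y^2 + y*(2*d - 13) + 7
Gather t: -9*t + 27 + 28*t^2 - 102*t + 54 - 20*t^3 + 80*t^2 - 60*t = -20*t^3 + 108*t^2 - 171*t + 81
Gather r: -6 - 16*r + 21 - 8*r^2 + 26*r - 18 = -8*r^2 + 10*r - 3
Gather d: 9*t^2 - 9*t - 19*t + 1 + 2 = 9*t^2 - 28*t + 3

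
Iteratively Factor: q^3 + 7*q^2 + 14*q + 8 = (q + 2)*(q^2 + 5*q + 4) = (q + 1)*(q + 2)*(q + 4)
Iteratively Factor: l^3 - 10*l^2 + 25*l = (l - 5)*(l^2 - 5*l) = (l - 5)^2*(l)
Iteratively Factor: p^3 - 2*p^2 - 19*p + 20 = (p - 5)*(p^2 + 3*p - 4) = (p - 5)*(p + 4)*(p - 1)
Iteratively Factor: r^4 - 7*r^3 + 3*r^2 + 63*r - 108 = (r + 3)*(r^3 - 10*r^2 + 33*r - 36) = (r - 4)*(r + 3)*(r^2 - 6*r + 9) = (r - 4)*(r - 3)*(r + 3)*(r - 3)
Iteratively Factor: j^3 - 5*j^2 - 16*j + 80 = (j - 5)*(j^2 - 16) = (j - 5)*(j + 4)*(j - 4)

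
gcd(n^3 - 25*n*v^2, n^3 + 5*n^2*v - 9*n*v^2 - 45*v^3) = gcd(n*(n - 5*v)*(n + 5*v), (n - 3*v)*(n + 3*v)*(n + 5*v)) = n + 5*v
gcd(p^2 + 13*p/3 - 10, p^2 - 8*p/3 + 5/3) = p - 5/3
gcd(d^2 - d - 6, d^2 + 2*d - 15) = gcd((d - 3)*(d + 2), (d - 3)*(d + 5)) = d - 3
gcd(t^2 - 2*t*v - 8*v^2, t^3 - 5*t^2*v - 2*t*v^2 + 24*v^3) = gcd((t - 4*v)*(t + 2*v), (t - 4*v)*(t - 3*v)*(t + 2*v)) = t^2 - 2*t*v - 8*v^2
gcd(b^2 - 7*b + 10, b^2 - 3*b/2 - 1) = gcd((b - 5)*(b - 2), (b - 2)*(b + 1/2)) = b - 2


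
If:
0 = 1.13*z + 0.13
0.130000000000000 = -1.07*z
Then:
No Solution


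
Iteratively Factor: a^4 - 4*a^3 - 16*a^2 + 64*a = (a - 4)*(a^3 - 16*a) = (a - 4)^2*(a^2 + 4*a) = (a - 4)^2*(a + 4)*(a)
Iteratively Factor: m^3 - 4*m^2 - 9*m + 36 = (m - 3)*(m^2 - m - 12) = (m - 3)*(m + 3)*(m - 4)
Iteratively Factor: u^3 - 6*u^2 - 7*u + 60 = (u - 5)*(u^2 - u - 12) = (u - 5)*(u + 3)*(u - 4)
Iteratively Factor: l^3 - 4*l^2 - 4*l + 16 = (l - 4)*(l^2 - 4) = (l - 4)*(l - 2)*(l + 2)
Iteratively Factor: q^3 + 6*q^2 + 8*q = (q + 4)*(q^2 + 2*q) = q*(q + 4)*(q + 2)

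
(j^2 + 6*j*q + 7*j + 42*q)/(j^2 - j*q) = (j^2 + 6*j*q + 7*j + 42*q)/(j*(j - q))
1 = 1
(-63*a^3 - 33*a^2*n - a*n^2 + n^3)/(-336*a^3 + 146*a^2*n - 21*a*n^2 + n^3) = (9*a^2 + 6*a*n + n^2)/(48*a^2 - 14*a*n + n^2)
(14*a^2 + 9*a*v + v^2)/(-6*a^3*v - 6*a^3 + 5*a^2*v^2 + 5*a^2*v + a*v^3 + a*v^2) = (14*a^2 + 9*a*v + v^2)/(a*(-6*a^2*v - 6*a^2 + 5*a*v^2 + 5*a*v + v^3 + v^2))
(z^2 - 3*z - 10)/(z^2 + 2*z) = (z - 5)/z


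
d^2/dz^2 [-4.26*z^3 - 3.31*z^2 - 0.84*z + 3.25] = -25.56*z - 6.62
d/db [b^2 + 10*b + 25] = 2*b + 10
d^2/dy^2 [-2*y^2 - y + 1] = -4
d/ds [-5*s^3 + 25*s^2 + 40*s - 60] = -15*s^2 + 50*s + 40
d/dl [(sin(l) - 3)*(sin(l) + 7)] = 2*(sin(l) + 2)*cos(l)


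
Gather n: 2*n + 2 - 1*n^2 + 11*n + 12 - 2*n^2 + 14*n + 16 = -3*n^2 + 27*n + 30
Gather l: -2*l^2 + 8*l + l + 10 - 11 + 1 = -2*l^2 + 9*l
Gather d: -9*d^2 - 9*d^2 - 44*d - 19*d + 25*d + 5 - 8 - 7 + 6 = -18*d^2 - 38*d - 4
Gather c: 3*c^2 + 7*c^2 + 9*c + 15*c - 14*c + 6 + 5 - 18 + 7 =10*c^2 + 10*c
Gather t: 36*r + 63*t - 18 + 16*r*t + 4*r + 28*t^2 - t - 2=40*r + 28*t^2 + t*(16*r + 62) - 20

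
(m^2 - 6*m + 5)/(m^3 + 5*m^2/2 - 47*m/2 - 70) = 2*(m - 1)/(2*m^2 + 15*m + 28)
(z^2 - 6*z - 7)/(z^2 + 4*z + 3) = (z - 7)/(z + 3)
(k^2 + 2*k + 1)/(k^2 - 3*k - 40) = (k^2 + 2*k + 1)/(k^2 - 3*k - 40)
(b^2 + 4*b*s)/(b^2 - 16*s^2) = b/(b - 4*s)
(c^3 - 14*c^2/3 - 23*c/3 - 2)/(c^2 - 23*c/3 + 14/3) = (3*c^3 - 14*c^2 - 23*c - 6)/(3*c^2 - 23*c + 14)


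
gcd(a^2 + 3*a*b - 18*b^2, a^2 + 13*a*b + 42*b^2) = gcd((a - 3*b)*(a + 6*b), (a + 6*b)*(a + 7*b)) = a + 6*b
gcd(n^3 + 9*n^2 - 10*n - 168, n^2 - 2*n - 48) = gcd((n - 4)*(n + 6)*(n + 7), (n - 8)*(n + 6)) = n + 6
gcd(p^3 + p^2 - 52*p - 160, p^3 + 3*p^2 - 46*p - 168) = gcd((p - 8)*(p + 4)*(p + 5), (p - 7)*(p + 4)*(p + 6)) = p + 4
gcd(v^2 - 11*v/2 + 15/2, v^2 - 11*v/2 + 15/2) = v^2 - 11*v/2 + 15/2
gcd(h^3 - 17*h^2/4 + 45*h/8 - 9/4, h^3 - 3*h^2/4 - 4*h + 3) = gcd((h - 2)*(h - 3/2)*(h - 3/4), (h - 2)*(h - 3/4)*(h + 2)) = h^2 - 11*h/4 + 3/2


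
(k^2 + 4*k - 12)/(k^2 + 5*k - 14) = (k + 6)/(k + 7)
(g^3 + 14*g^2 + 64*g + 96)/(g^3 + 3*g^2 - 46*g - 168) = (g + 4)/(g - 7)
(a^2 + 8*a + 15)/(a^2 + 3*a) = (a + 5)/a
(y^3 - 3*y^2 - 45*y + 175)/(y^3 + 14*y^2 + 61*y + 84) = (y^2 - 10*y + 25)/(y^2 + 7*y + 12)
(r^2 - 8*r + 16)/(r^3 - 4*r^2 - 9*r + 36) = (r - 4)/(r^2 - 9)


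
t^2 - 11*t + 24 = (t - 8)*(t - 3)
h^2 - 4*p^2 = (h - 2*p)*(h + 2*p)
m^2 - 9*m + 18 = (m - 6)*(m - 3)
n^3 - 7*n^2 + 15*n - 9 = (n - 3)^2*(n - 1)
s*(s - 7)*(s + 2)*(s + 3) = s^4 - 2*s^3 - 29*s^2 - 42*s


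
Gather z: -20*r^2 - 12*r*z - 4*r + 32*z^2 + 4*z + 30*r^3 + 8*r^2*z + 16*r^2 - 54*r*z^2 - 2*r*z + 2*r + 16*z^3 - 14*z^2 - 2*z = 30*r^3 - 4*r^2 - 2*r + 16*z^3 + z^2*(18 - 54*r) + z*(8*r^2 - 14*r + 2)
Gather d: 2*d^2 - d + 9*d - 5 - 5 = 2*d^2 + 8*d - 10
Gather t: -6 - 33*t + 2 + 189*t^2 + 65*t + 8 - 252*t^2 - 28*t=-63*t^2 + 4*t + 4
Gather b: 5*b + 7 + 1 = 5*b + 8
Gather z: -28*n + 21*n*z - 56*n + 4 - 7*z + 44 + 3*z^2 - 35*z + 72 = -84*n + 3*z^2 + z*(21*n - 42) + 120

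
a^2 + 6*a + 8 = (a + 2)*(a + 4)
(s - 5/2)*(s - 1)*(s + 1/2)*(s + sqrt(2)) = s^4 - 3*s^3 + sqrt(2)*s^3 - 3*sqrt(2)*s^2 + 3*s^2/4 + 3*sqrt(2)*s/4 + 5*s/4 + 5*sqrt(2)/4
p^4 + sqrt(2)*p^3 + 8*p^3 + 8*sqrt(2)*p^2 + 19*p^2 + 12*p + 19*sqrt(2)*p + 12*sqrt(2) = (p + 1)*(p + 3)*(p + 4)*(p + sqrt(2))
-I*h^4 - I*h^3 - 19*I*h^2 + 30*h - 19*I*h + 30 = (h - 5*I)*(h + 2*I)*(h + 3*I)*(-I*h - I)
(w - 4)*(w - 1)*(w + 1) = w^3 - 4*w^2 - w + 4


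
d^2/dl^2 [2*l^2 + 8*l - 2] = 4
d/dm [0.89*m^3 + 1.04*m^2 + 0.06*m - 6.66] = 2.67*m^2 + 2.08*m + 0.06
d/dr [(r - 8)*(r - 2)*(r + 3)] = 3*r^2 - 14*r - 14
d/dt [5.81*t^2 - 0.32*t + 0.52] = 11.62*t - 0.32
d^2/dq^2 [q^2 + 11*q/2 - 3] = 2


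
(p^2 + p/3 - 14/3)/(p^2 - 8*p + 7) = (3*p^2 + p - 14)/(3*(p^2 - 8*p + 7))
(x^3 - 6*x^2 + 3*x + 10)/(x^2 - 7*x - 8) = (x^2 - 7*x + 10)/(x - 8)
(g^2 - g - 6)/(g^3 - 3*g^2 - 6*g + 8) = (g - 3)/(g^2 - 5*g + 4)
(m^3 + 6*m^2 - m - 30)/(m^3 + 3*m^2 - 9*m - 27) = (m^2 + 3*m - 10)/(m^2 - 9)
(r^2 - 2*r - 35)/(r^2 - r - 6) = (-r^2 + 2*r + 35)/(-r^2 + r + 6)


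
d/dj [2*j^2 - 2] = 4*j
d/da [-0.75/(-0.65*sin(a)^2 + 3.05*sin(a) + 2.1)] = (2.2875 - 0.975*sin(a))*cos(a)/(-0.65*sin(a)^2 + 3.05*sin(a) + 2.1)^2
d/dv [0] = 0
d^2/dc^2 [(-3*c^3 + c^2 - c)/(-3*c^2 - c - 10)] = 10*(-15*c^3 + 36*c^2 + 162*c - 22)/(27*c^6 + 27*c^5 + 279*c^4 + 181*c^3 + 930*c^2 + 300*c + 1000)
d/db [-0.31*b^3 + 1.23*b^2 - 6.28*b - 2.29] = -0.93*b^2 + 2.46*b - 6.28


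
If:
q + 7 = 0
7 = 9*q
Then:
No Solution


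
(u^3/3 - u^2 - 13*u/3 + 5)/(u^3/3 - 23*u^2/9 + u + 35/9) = 3*(u^3 - 3*u^2 - 13*u + 15)/(3*u^3 - 23*u^2 + 9*u + 35)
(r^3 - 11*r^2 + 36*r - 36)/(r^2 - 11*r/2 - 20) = 2*(-r^3 + 11*r^2 - 36*r + 36)/(-2*r^2 + 11*r + 40)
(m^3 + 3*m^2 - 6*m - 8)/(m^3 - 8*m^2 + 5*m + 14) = (m + 4)/(m - 7)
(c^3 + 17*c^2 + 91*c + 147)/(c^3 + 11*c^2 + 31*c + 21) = (c + 7)/(c + 1)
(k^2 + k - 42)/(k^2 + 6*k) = (k^2 + k - 42)/(k*(k + 6))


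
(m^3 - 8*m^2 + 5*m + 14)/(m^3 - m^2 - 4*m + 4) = (m^2 - 6*m - 7)/(m^2 + m - 2)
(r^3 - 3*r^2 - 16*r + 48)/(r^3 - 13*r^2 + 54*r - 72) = (r + 4)/(r - 6)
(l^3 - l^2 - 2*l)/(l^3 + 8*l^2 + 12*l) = (l^2 - l - 2)/(l^2 + 8*l + 12)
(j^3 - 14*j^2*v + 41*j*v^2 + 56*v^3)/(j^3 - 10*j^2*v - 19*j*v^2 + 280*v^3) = (j + v)/(j + 5*v)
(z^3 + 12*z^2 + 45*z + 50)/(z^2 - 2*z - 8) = (z^2 + 10*z + 25)/(z - 4)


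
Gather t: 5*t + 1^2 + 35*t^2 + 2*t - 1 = 35*t^2 + 7*t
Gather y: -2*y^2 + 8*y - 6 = -2*y^2 + 8*y - 6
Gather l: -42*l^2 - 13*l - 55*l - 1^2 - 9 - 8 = -42*l^2 - 68*l - 18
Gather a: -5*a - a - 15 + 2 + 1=-6*a - 12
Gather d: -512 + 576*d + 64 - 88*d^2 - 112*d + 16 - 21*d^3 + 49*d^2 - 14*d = -21*d^3 - 39*d^2 + 450*d - 432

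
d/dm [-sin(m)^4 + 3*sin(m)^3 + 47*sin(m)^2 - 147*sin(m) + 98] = (-4*sin(m)^3 + 9*sin(m)^2 + 94*sin(m) - 147)*cos(m)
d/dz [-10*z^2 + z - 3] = 1 - 20*z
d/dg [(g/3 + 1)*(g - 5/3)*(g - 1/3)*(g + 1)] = 4*g^3/3 + 2*g^2 - 80*g/27 - 34/27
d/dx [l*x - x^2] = l - 2*x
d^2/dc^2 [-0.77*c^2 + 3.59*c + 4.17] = -1.54000000000000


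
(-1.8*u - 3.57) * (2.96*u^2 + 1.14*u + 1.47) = -5.328*u^3 - 12.6192*u^2 - 6.7158*u - 5.2479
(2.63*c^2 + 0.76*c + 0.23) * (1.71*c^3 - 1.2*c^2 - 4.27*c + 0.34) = 4.4973*c^5 - 1.8564*c^4 - 11.7488*c^3 - 2.627*c^2 - 0.7237*c + 0.0782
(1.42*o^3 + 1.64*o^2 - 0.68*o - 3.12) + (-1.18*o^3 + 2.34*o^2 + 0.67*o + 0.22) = 0.24*o^3 + 3.98*o^2 - 0.01*o - 2.9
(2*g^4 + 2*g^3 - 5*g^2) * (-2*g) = -4*g^5 - 4*g^4 + 10*g^3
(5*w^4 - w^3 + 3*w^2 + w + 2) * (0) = 0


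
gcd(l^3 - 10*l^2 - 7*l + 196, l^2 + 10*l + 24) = l + 4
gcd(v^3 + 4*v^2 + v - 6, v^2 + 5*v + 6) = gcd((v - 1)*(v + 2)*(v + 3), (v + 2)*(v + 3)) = v^2 + 5*v + 6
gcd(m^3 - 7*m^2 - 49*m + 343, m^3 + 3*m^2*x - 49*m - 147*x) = m^2 - 49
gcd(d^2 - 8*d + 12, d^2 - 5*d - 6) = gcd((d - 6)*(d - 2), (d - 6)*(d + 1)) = d - 6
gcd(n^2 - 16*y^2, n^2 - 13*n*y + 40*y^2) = 1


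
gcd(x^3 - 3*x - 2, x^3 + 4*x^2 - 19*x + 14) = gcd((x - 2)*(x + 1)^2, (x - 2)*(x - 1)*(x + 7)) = x - 2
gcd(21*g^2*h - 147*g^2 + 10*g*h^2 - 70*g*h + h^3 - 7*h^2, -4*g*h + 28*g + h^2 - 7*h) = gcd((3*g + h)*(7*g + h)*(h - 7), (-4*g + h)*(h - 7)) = h - 7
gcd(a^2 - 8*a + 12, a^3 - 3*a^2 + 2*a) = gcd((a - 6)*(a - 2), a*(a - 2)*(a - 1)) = a - 2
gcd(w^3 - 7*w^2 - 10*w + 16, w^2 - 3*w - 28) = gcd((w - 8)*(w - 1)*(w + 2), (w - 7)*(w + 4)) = 1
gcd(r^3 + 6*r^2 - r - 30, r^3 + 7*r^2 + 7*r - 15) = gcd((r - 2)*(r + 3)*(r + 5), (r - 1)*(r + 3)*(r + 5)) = r^2 + 8*r + 15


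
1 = 1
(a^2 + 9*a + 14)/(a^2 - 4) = (a + 7)/(a - 2)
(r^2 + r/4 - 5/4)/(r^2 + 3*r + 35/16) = 4*(r - 1)/(4*r + 7)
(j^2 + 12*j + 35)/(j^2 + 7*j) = (j + 5)/j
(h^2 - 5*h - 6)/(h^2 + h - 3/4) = 4*(h^2 - 5*h - 6)/(4*h^2 + 4*h - 3)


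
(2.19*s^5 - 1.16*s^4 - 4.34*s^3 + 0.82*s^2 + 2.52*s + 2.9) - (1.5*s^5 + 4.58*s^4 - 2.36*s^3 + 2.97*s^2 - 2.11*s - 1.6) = 0.69*s^5 - 5.74*s^4 - 1.98*s^3 - 2.15*s^2 + 4.63*s + 4.5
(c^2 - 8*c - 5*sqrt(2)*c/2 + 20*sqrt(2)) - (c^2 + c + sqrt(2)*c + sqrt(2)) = -9*c - 7*sqrt(2)*c/2 + 19*sqrt(2)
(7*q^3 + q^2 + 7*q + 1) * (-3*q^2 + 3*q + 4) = -21*q^5 + 18*q^4 + 10*q^3 + 22*q^2 + 31*q + 4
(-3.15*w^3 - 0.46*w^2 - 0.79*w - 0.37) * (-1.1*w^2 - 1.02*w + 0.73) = 3.465*w^5 + 3.719*w^4 - 0.9613*w^3 + 0.877*w^2 - 0.1993*w - 0.2701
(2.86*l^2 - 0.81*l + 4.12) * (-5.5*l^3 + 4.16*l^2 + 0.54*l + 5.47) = -15.73*l^5 + 16.3526*l^4 - 24.4852*l^3 + 32.346*l^2 - 2.2059*l + 22.5364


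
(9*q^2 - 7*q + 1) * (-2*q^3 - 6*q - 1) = -18*q^5 + 14*q^4 - 56*q^3 + 33*q^2 + q - 1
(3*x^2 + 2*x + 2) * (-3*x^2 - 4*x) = -9*x^4 - 18*x^3 - 14*x^2 - 8*x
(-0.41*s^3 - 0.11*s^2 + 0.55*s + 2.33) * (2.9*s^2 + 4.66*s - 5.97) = -1.189*s^5 - 2.2296*s^4 + 3.5301*s^3 + 9.9767*s^2 + 7.5743*s - 13.9101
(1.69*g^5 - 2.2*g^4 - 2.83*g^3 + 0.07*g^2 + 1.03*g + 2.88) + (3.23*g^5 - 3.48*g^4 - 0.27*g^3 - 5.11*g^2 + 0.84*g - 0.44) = 4.92*g^5 - 5.68*g^4 - 3.1*g^3 - 5.04*g^2 + 1.87*g + 2.44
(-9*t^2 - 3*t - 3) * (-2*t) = 18*t^3 + 6*t^2 + 6*t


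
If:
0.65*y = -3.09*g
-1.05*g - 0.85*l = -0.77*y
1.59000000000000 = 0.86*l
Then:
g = -0.33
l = 1.85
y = 1.59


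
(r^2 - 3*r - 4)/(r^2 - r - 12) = (r + 1)/(r + 3)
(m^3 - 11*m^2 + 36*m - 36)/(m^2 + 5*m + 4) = (m^3 - 11*m^2 + 36*m - 36)/(m^2 + 5*m + 4)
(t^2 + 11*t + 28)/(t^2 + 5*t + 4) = (t + 7)/(t + 1)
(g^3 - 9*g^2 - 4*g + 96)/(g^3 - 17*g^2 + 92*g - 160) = (g + 3)/(g - 5)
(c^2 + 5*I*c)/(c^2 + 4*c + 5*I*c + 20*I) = c/(c + 4)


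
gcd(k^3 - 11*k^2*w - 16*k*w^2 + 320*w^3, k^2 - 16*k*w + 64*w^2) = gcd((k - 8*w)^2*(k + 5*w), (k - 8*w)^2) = k^2 - 16*k*w + 64*w^2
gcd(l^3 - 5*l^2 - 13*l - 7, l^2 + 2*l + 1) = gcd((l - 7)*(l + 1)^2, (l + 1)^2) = l^2 + 2*l + 1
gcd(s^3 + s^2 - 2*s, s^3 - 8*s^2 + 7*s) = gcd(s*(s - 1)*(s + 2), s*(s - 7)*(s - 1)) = s^2 - s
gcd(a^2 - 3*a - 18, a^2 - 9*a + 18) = a - 6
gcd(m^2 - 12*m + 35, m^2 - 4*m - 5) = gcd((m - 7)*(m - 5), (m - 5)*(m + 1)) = m - 5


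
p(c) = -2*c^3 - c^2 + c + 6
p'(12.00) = -887.00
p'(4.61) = -135.73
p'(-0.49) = 0.54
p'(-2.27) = -25.38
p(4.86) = -242.34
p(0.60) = 5.81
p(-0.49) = 5.51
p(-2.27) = 21.97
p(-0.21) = 5.76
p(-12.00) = 3306.00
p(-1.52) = 9.19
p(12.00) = -3582.00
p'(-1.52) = -9.82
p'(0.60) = -2.36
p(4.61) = -206.59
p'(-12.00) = -839.00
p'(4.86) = -150.44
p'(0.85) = -5.04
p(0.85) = 4.90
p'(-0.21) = 1.16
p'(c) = -6*c^2 - 2*c + 1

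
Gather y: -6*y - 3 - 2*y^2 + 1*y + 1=-2*y^2 - 5*y - 2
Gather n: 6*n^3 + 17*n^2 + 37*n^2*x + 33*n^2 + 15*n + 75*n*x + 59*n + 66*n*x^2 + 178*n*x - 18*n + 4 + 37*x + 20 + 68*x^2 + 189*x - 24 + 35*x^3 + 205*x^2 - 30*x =6*n^3 + n^2*(37*x + 50) + n*(66*x^2 + 253*x + 56) + 35*x^3 + 273*x^2 + 196*x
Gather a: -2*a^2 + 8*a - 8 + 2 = -2*a^2 + 8*a - 6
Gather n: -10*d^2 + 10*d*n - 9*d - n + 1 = -10*d^2 - 9*d + n*(10*d - 1) + 1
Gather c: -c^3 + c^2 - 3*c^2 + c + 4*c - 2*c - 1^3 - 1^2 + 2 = -c^3 - 2*c^2 + 3*c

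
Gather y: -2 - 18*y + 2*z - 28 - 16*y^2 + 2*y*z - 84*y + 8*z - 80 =-16*y^2 + y*(2*z - 102) + 10*z - 110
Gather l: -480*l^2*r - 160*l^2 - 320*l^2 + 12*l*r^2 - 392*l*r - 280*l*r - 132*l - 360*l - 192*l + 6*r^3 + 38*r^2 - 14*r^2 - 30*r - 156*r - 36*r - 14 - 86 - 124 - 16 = l^2*(-480*r - 480) + l*(12*r^2 - 672*r - 684) + 6*r^3 + 24*r^2 - 222*r - 240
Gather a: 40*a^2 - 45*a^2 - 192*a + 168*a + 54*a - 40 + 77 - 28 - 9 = -5*a^2 + 30*a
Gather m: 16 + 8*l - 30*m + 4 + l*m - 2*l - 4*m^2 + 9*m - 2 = 6*l - 4*m^2 + m*(l - 21) + 18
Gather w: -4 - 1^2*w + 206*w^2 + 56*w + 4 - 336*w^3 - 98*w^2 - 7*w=-336*w^3 + 108*w^2 + 48*w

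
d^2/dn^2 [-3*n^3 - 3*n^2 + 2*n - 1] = -18*n - 6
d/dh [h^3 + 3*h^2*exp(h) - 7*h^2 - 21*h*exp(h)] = 3*h^2*exp(h) + 3*h^2 - 15*h*exp(h) - 14*h - 21*exp(h)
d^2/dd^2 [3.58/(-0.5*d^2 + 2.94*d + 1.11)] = 3.58*(-0.5*d^2 + 2.94*d + (1.0*d - 2.94)*(2.0*d - 5.88) + 1.11)/(-0.5*d^2 + 2.94*d + 1.11)^3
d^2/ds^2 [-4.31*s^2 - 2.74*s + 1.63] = -8.62000000000000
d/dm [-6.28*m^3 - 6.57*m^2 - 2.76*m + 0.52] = -18.84*m^2 - 13.14*m - 2.76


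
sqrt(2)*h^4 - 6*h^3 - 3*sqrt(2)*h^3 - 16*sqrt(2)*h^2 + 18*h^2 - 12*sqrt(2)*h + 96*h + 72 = (h - 6)*(h + 2)*(h - 3*sqrt(2))*(sqrt(2)*h + sqrt(2))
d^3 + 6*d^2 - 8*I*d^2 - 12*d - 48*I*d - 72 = (d + 6)*(d - 6*I)*(d - 2*I)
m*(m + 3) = m^2 + 3*m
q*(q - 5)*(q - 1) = q^3 - 6*q^2 + 5*q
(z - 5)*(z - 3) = z^2 - 8*z + 15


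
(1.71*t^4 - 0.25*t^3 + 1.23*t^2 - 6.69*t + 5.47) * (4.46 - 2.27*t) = -3.8817*t^5 + 8.1941*t^4 - 3.9071*t^3 + 20.6721*t^2 - 42.2543*t + 24.3962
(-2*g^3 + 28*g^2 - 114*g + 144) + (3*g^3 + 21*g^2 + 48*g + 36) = g^3 + 49*g^2 - 66*g + 180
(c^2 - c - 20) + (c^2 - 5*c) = 2*c^2 - 6*c - 20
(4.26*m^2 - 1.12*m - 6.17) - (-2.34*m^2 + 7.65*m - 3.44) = 6.6*m^2 - 8.77*m - 2.73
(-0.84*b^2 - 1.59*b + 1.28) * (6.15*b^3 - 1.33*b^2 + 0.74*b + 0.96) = -5.166*b^5 - 8.6613*b^4 + 9.3651*b^3 - 3.6854*b^2 - 0.5792*b + 1.2288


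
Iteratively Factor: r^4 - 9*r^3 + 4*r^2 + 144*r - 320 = (r - 4)*(r^3 - 5*r^2 - 16*r + 80) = (r - 4)^2*(r^2 - r - 20) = (r - 5)*(r - 4)^2*(r + 4)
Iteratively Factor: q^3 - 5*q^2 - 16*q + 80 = (q + 4)*(q^2 - 9*q + 20) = (q - 5)*(q + 4)*(q - 4)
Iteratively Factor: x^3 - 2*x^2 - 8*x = (x)*(x^2 - 2*x - 8) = x*(x + 2)*(x - 4)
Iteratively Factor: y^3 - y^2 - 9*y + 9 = (y - 3)*(y^2 + 2*y - 3) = (y - 3)*(y - 1)*(y + 3)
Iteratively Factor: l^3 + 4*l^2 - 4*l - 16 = (l - 2)*(l^2 + 6*l + 8) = (l - 2)*(l + 2)*(l + 4)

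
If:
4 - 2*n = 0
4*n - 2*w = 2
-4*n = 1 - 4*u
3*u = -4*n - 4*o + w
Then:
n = 2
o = -47/16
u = 9/4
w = 3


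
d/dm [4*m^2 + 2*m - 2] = 8*m + 2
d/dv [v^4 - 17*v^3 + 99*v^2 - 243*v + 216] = 4*v^3 - 51*v^2 + 198*v - 243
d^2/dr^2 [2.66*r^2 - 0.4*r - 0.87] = 5.32000000000000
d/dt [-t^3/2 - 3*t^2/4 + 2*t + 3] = -3*t^2/2 - 3*t/2 + 2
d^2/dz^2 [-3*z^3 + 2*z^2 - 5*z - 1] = 4 - 18*z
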